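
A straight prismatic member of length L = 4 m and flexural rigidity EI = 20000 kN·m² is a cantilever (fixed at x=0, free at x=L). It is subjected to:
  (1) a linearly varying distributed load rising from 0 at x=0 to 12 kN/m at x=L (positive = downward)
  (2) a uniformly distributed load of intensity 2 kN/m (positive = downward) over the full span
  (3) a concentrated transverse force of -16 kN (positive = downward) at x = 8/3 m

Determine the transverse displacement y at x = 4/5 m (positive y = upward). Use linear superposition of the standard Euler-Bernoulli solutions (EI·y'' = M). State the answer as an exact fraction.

y(4/5) = -15562/29296875 m

Load 1 — triangular load w₀=12 kN/m (0→w₀ over full span):
  y_1 = (w₀Lx³/12-w₀L²x²/6-w₀x⁵/(120L))/EI = (12·4·(4/5)³/12-12·4²·(4/5)²/6-12·(4/5)⁵/(120·4))/20000 = -9004/9765625 m
Load 2 — uniform load w=2 kN/m over full span:
  y_2 = -wx²(x²-4Lx+6L²)/(24EI) = -2·(4/5)²·((4/5)²-4·4·(4/5)+6·4²)/(24·20000) = -262/1171875 m
Load 3 — point force P=-16 kN at a=8/3 m (b=L-a=4/3):
  y_3 = -Px²(3a-x)/(6EI)  [x≤a] = -(-16)·(4/5)²·(3·(8/3)-(4/5))/(6·20000) = 48/78125 m
Superposition: y = Σ y_i = -15562/29296875 m ≈ -0.000531 m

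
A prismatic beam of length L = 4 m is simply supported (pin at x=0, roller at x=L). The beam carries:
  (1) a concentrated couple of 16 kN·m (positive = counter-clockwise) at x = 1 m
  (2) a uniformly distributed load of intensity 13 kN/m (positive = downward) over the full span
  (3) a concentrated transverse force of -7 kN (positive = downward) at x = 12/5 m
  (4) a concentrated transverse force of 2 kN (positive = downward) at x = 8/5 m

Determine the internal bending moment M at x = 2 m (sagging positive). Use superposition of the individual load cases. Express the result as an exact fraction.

Load 1 — applied couple M₀=16 kN·m at a=1 m (b=L-a=3):
  M_1 = M₀x/L - M₀  [x>a] = 16·2/4 - 16 = -8 kN·m
Load 2 — uniform load w=13 kN/m over full span:
  M_2 = wx(L-x)/2 = 13·2·(4-2)/2 = 26 kN·m
Load 3 — point force P=-7 kN at a=12/5 m (b=L-a=8/5):
  M_3 = Pbx/L  [x≤a] = (-7)·(8/5)·2/4 = -28/5 kN·m
Load 4 — point force P=2 kN at a=8/5 m (b=L-a=12/5):
  M_4 = Pa(L-x)/L  [x>a] = 2·(8/5)·(4-2)/4 = 8/5 kN·m
Superposition: M = Σ M_i = 14 kN·m ≈ 14.000000 kN·m

M(2) = 14 kN·m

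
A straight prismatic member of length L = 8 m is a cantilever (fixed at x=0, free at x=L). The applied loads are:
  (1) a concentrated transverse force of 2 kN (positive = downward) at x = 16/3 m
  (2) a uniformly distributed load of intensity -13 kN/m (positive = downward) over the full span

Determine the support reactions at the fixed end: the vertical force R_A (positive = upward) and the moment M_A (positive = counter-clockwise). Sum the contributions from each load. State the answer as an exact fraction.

R_A = -102 kN, M_A = -1216/3 kN·m

Load 1 — point force P=2 kN at a=16/3 m (b=L-a=8/3):
  R_A = P = 2 kN
  M_A = Pa = 2·(16/3) = 32/3 kN·m
Load 2 — uniform load w=-13 kN/m over full span:
  R_A = wL = (-13)·8 = -104 kN
  M_A = wL²/2 = (-13)·8²/2 = -416 kN·m
Superposition: R_A = -102 kN, M_A = -1216/3 kN·m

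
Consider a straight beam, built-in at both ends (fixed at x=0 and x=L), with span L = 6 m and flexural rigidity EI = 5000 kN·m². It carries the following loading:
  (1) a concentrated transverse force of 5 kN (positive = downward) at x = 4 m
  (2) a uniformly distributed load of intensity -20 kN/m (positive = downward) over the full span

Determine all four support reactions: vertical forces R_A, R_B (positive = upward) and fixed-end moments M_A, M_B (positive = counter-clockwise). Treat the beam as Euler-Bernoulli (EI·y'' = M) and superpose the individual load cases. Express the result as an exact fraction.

Load 1 — point force P=5 kN at a=4 m (b=L-a=2):
  R_A = Pb²(3a+b)/L³ = 5·2²·(3·4+2)/6³ = 35/27 kN
  M_A = Pab²/L² = 5·4·2²/6² = 20/9 kN·m
  R_B = Pa²(a+3b)/L³ = 5·4²·(4+3·2)/6³ = 100/27 kN
  M_B = -Pa²b/L² = -5·4²·2/6² = -40/9 kN·m
Load 2 — uniform load w=-20 kN/m over full span:
  R_A = wL/2 = (-20)·6/2 = -60 kN
  M_A = wL²/12 = (-20)·6²/12 = -60 kN·m
  R_B = wL/2 = (-20)·6/2 = -60 kN
  M_B = -wL²/12 = -(-20)·6²/12 = 60 kN·m
Superposition: R_A = -1585/27 kN, M_A = -520/9 kN·m, R_B = -1520/27 kN, M_B = 500/9 kN·m

R_A = -1585/27 kN, M_A = -520/9 kN·m, R_B = -1520/27 kN, M_B = 500/9 kN·m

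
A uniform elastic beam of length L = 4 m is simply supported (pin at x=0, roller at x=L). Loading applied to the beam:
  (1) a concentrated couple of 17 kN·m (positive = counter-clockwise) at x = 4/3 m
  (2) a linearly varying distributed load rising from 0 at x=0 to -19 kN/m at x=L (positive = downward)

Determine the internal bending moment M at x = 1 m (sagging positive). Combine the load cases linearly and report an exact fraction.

M(1) = -61/8 kN·m

Load 1 — applied couple M₀=17 kN·m at a=4/3 m (b=L-a=8/3):
  M_1 = M₀x/L  [x≤a] = 17·1/4 = 17/4 kN·m
Load 2 — triangular load w₀=-19 kN/m (0→w₀ over full span):
  M_2 = w₀Lx/6 - w₀x³/(6L) = (-19)·4·1/6 - (-19)·1³/(6·4) = -95/8 kN·m
Superposition: M = Σ M_i = -61/8 kN·m ≈ -7.625000 kN·m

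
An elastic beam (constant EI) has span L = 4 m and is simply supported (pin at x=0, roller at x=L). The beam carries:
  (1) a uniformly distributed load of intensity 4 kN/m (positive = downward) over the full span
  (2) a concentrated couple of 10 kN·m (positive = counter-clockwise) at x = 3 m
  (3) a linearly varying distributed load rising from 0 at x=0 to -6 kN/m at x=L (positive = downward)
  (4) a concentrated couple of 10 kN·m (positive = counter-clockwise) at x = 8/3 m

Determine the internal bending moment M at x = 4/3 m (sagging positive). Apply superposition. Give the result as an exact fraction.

M(4/3) = 244/27 kN·m

Load 1 — uniform load w=4 kN/m over full span:
  M_1 = wx(L-x)/2 = 4·(4/3)·(4-(4/3))/2 = 64/9 kN·m
Load 2 — applied couple M₀=10 kN·m at a=3 m (b=L-a=1):
  M_2 = M₀x/L  [x≤a] = 10·(4/3)/4 = 10/3 kN·m
Load 3 — triangular load w₀=-6 kN/m (0→w₀ over full span):
  M_3 = w₀Lx/6 - w₀x³/(6L) = (-6)·4·(4/3)/6 - (-6)·(4/3)³/(6·4) = -128/27 kN·m
Load 4 — applied couple M₀=10 kN·m at a=8/3 m (b=L-a=4/3):
  M_4 = M₀x/L  [x≤a] = 10·(4/3)/4 = 10/3 kN·m
Superposition: M = Σ M_i = 244/27 kN·m ≈ 9.037037 kN·m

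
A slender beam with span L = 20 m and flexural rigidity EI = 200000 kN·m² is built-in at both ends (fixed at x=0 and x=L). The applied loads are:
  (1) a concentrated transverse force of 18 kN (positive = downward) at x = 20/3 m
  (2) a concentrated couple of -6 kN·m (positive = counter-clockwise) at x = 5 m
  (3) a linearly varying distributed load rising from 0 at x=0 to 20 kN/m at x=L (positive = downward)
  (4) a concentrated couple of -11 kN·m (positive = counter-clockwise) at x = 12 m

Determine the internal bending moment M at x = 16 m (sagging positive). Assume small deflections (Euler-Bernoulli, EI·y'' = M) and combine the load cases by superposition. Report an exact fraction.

M(16) = 11969/3000 kN·m

Load 1 — point force P=18 kN at a=20/3 m (b=L-a=40/3):
  M_1 = Pa²(a+3b)(L-x)/L³ - Pa²b/L²  [x>a] = 18·(20/3)²·((20/3)+3·(40/3))·(20-16)/20³ - 18·(20/3)²·(40/3)/20² = -8 kN·m
Load 2 — applied couple M₀=-6 kN·m at a=5 m (b=L-a=15):
  M_2 = R_Ax - M_A - M₀  [x>a] with R_A=-27/80, M_A=9/8 = (-27/80)·16 - (9/8) - (-6) = -21/40 kN·m
Load 3 — triangular load w₀=20 kN/m (0→w₀ over full span):
  M_3 = 3w₀Lx/20 - w₀L²/30 - w₀x³/(6L) = 3·20·20·16/20 - 20·20²/30 - 20·16³/(6·20) = 32/3 kN·m
Load 4 — applied couple M₀=-11 kN·m at a=12 m (b=L-a=8):
  M_4 = R_Ax - M_A - M₀  [x>a] with R_A=-99/125, M_A=-88/25 = (-99/125)·16 - (-88/25) - (-11) = 231/125 kN·m
Superposition: M = Σ M_i = 11969/3000 kN·m ≈ 3.989667 kN·m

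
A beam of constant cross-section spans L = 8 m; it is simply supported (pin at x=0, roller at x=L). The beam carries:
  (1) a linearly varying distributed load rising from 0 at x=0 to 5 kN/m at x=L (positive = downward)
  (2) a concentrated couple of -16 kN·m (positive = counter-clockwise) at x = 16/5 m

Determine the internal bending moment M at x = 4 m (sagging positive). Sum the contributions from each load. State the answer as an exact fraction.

Load 1 — triangular load w₀=5 kN/m (0→w₀ over full span):
  M_1 = w₀Lx/6 - w₀x³/(6L) = 5·8·4/6 - 5·4³/(6·8) = 20 kN·m
Load 2 — applied couple M₀=-16 kN·m at a=16/5 m (b=L-a=24/5):
  M_2 = M₀x/L - M₀  [x>a] = (-16)·4/8 - (-16) = 8 kN·m
Superposition: M = Σ M_i = 28 kN·m ≈ 28.000000 kN·m

M(4) = 28 kN·m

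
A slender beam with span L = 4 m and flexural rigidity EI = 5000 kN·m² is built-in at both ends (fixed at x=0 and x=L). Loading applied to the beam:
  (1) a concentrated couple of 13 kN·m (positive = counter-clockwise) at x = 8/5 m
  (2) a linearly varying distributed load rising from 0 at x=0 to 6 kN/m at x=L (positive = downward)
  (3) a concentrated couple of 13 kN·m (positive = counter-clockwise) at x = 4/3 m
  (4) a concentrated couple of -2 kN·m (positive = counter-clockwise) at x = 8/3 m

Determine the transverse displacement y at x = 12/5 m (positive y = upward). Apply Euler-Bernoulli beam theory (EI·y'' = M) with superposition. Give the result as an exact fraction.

Load 1 — applied couple M₀=13 kN·m at a=8/5 m (b=L-a=12/5):
  y_1 = (R_Ax³/6 - M_Ax²/2 - M₀(x-a)²/2)/EI  [x>a] with R_A=117/25, M_A=39/25 = ((117/25)·(12/5)³/6 - (39/25)·(12/5)²/2 - 13·((12/5)-(8/5))²/2)/5000 = 832/1953125 m
Load 2 — triangular load w₀=6 kN/m (0→w₀ over full span):
  y_2 = -w₀x²(L-x)²(x+2L)/(120LEI) = -6·(12/5)²·(4-(12/5))²·((12/5)+2·4)/(120·4·5000) = -3744/9765625 m
Load 3 — applied couple M₀=13 kN·m at a=4/3 m (b=L-a=8/3):
  y_3 = (R_Ax³/6 - M_Ax²/2 - M₀(x-a)²/2)/EI  [x>a] with R_A=13/3, M_A=0 = ((13/3)·(12/5)³/6 - 0·(12/5)²/2 - 13·((12/5)-(4/3))²/2)/5000 = 364/703125 m
Load 4 — applied couple M₀=-2 kN·m at a=8/3 m (b=L-a=4/3):
  y_4 = (R_Ax³/6 - M_Ax²/2)/EI  [x≤a] with R_A=-2/3, M_A=-2/3 = ((-2/3)·(12/5)³/6 - (-2/3)·(12/5)²/2)/5000 = 6/78125 m
Superposition: y = Σ y_i = 55994/87890625 m ≈ 0.000637 m

y(12/5) = 55994/87890625 m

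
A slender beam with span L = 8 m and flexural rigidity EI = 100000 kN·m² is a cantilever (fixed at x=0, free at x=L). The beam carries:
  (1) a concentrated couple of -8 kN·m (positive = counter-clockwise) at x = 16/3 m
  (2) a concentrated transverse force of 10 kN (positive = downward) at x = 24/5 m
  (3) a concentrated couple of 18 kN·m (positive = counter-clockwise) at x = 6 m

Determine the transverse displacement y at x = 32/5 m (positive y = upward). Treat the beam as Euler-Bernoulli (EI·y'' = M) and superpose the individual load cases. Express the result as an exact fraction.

Load 1 — applied couple M₀=-8 kN·m at a=16/3 m (b=L-a=8/3):
  y_1 = M₀a(2x-a)/(2EI)  [x>a] = (-8)·(16/3)·(2·(32/5)-(16/3))/(2·100000) = -224/140625 m
Load 2 — point force P=10 kN at a=24/5 m (b=L-a=16/5):
  y_2 = -Pa²(3x-a)/(6EI)  [x>a] = -10·(24/5)²·(3·(32/5)-(24/5))/(6·100000) = -432/78125 m
Load 3 — applied couple M₀=18 kN·m at a=6 m (b=L-a=2):
  y_3 = M₀a(2x-a)/(2EI)  [x>a] = 18·6·(2·(32/5)-6)/(2·100000) = 459/125000 m
Superposition: y = Σ y_i = -19409/5625000 m ≈ -0.003450 m

y(32/5) = -19409/5625000 m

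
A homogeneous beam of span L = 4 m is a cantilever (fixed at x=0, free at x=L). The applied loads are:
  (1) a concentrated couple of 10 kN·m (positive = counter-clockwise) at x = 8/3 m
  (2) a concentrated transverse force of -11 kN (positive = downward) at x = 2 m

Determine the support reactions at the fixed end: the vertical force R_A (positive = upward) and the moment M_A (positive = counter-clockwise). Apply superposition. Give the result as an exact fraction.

R_A = -11 kN, M_A = -32 kN·m

Load 1 — applied couple M₀=10 kN·m at a=8/3 m (b=L-a=4/3):
  R_A = 0 kN
  M_A = -M₀ = -10 kN·m
Load 2 — point force P=-11 kN at a=2 m (b=L-a=2):
  R_A = P = (-11) = -11 kN
  M_A = Pa = (-11)·2 = -22 kN·m
Superposition: R_A = -11 kN, M_A = -32 kN·m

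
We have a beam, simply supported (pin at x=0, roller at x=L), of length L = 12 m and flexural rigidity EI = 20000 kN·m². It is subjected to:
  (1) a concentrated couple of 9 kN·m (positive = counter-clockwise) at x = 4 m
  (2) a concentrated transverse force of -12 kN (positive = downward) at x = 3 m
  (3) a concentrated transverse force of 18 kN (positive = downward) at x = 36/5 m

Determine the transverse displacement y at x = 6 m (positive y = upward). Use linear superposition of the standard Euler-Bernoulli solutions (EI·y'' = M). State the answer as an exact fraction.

y(6) = -16857/1250000 m

Load 1 — applied couple M₀=9 kN·m at a=4 m (b=L-a=8):
  y_1 = (M₀x³/(6L)-M₀(x-a)²/2+C₁x)/EI  [x>a] with C₁=M₀(3b²-L²)/(6L)=6 = (9·6³/(6·12)-9·(6-4)²/2+6·6)/20000 = 9/4000 m
Load 2 — point force P=-12 kN at a=3 m (b=L-a=9):
  y_2 = -Pa(L-x)(2Lx-a²-x²)/(6LEI)  [x>a] = -(-12)·3·(12-6)·(2·12·6-3²-6²)/(6·12·20000) = 297/20000 m
Load 3 — point force P=18 kN at a=36/5 m (b=L-a=24/5):
  y_3 = -Pbx(L²-b²-x²)/(6LEI)  [x≤a] = -18·(24/5)·6·(12²-(24/5)²-6²)/(6·12·20000) = -4779/156250 m
Superposition: y = Σ y_i = -16857/1250000 m ≈ -0.013486 m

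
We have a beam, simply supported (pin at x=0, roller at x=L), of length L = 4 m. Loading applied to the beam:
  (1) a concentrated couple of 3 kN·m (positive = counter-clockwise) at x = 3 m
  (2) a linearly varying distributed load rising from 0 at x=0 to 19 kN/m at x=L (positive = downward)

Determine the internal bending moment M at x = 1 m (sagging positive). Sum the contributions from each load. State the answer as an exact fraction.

Load 1 — applied couple M₀=3 kN·m at a=3 m (b=L-a=1):
  M_1 = M₀x/L  [x≤a] = 3·1/4 = 3/4 kN·m
Load 2 — triangular load w₀=19 kN/m (0→w₀ over full span):
  M_2 = w₀Lx/6 - w₀x³/(6L) = 19·4·1/6 - 19·1³/(6·4) = 95/8 kN·m
Superposition: M = Σ M_i = 101/8 kN·m ≈ 12.625000 kN·m

M(1) = 101/8 kN·m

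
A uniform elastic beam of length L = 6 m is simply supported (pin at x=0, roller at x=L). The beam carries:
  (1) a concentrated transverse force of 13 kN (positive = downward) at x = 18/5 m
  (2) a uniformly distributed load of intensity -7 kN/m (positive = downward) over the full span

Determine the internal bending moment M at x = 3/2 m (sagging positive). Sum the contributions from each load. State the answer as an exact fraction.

Load 1 — point force P=13 kN at a=18/5 m (b=L-a=12/5):
  M_1 = Pbx/L  [x≤a] = 13·(12/5)·(3/2)/6 = 39/5 kN·m
Load 2 — uniform load w=-7 kN/m over full span:
  M_2 = wx(L-x)/2 = (-7)·(3/2)·(6-(3/2))/2 = -189/8 kN·m
Superposition: M = Σ M_i = -633/40 kN·m ≈ -15.825000 kN·m

M(3/2) = -633/40 kN·m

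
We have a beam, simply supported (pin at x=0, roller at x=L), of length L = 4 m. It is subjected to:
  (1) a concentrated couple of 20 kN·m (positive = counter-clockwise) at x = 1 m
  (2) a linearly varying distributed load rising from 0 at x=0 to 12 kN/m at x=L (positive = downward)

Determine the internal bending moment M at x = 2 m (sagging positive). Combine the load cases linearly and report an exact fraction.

M(2) = 2 kN·m

Load 1 — applied couple M₀=20 kN·m at a=1 m (b=L-a=3):
  M_1 = M₀x/L - M₀  [x>a] = 20·2/4 - 20 = -10 kN·m
Load 2 — triangular load w₀=12 kN/m (0→w₀ over full span):
  M_2 = w₀Lx/6 - w₀x³/(6L) = 12·4·2/6 - 12·2³/(6·4) = 12 kN·m
Superposition: M = Σ M_i = 2 kN·m ≈ 2.000000 kN·m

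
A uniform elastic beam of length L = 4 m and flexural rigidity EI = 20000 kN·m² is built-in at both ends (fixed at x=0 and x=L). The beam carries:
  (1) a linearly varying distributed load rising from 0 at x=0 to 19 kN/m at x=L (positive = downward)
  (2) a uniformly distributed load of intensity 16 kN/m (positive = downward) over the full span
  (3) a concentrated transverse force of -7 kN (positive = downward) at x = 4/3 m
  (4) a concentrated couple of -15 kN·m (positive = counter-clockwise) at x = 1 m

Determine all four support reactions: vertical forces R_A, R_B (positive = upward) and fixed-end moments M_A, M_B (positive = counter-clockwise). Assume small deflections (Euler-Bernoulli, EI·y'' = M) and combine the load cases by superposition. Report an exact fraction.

R_A = 146863/4320 kN, M_A = 65083/2160 kN·m, R_B = 263537/4320 kN, M_B = -84557/2160 kN·m

Load 1 — triangular load w₀=19 kN/m (0→w₀ over full span):
  R_A = 3w₀L/20 = 3·19·4/20 = 57/5 kN
  M_A = w₀L²/30 = 19·4²/30 = 152/15 kN·m
  R_B = 7w₀L/20 = 7·19·4/20 = 133/5 kN
  M_B = -w₀L²/20 = -19·4²/20 = -76/5 kN·m
Load 2 — uniform load w=16 kN/m over full span:
  R_A = wL/2 = 16·4/2 = 32 kN
  M_A = wL²/12 = 16·4²/12 = 64/3 kN·m
  R_B = wL/2 = 16·4/2 = 32 kN
  M_B = -wL²/12 = -16·4²/12 = -64/3 kN·m
Load 3 — point force P=-7 kN at a=4/3 m (b=L-a=8/3):
  R_A = Pb²(3a+b)/L³ = (-7)·(8/3)²·(3·(4/3)+(8/3))/4³ = -140/27 kN
  M_A = Pab²/L² = (-7)·(4/3)·(8/3)²/4² = -112/27 kN·m
  R_B = Pa²(a+3b)/L³ = (-7)·(4/3)²·((4/3)+3·(8/3))/4³ = -49/27 kN
  M_B = -Pa²b/L² = -(-7)·(4/3)²·(8/3)/4² = 56/27 kN·m
Load 4 — applied couple M₀=-15 kN·m at a=1 m (b=L-a=3):
  R_A = 6M₀ab/L³ = 6·(-15)·1·3/4³ = -135/32 kN
  M_A = M₀b(2a-b)/L² = (-15)·3·(2·1-3)/4² = 45/16 kN·m
  R_B = -6M₀ab/L³ = -6·(-15)·1·3/4³ = 135/32 kN
  M_B = M₀a(2b-a)/L² = (-15)·1·(2·3-1)/4² = -75/16 kN·m
Superposition: R_A = 146863/4320 kN, M_A = 65083/2160 kN·m, R_B = 263537/4320 kN, M_B = -84557/2160 kN·m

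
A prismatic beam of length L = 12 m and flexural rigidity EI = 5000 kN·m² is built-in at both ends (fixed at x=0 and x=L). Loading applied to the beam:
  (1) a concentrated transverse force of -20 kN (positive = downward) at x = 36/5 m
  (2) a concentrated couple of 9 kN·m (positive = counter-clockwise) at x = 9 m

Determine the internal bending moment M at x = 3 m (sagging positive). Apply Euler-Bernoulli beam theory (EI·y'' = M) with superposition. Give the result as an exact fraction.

Load 1 — point force P=-20 kN at a=36/5 m (b=L-a=24/5):
  M_1 = Pb²(3a+b)x/L³ - Pab²/L²  [x≤a] = (-20)·(24/5)²·(3·(36/5)+(24/5))·3/12³ - (-20)·(36/5)·(24/5)²/12² = 48/25 kN·m
Load 2 — applied couple M₀=9 kN·m at a=9 m (b=L-a=3):
  M_2 = R_Ax - M_A  [x≤a] with R_A=27/32, M_A=45/16 = (27/32)·3 - (45/16) = -9/32 kN·m
Superposition: M = Σ M_i = 1311/800 kN·m ≈ 1.638750 kN·m

M(3) = 1311/800 kN·m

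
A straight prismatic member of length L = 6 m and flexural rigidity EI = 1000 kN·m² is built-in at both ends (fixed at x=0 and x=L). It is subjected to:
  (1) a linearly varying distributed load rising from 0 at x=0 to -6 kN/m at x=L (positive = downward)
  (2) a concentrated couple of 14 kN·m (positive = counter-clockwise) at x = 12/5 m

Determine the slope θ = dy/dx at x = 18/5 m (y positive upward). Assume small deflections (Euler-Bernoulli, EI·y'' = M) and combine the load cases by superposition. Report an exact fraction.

Load 1 — triangular load w₀=-6 kN/m (0→w₀ over full span):
  θ_1 = -w₀(2x(L-x)(L-2x)(x+2L)+x²(L-x)²)/(120LEI) = -(-6)·(2·(18/5)·(6-(18/5))·(6-2·(18/5))·((18/5)+2·6)+(18/5)²·(6-(18/5))²)/(120·6·1000) = -162/78125 rad
Load 2 — applied couple M₀=14 kN·m at a=12/5 m (b=L-a=18/5):
  θ_2 = (R_Ax²/2 - M_Ax - M₀(x-a))/EI  [x>a] with R_A=84/25, M_A=42/25 = ((84/25)·(18/5)²/2 - (42/25)·(18/5) - 14·((18/5)-(12/5)))/1000 = -84/78125 rad
Superposition: θ = Σ θ_i = -246/78125 rad ≈ -0.003149 rad

θ(18/5) = -246/78125 rad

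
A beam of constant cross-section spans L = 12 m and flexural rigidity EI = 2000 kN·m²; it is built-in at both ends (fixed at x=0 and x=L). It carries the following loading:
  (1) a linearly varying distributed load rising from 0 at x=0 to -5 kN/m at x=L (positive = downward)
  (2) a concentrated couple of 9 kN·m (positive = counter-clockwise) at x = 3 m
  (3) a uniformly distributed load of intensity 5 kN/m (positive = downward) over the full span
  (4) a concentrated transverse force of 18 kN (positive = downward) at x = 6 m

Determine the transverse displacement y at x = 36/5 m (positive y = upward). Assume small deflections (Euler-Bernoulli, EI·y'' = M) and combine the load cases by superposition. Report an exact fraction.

Load 1 — triangular load w₀=-5 kN/m (0→w₀ over full span):
  y_1 = -w₀x²(L-x)²(x+2L)/(120LEI) = -(-5)·(36/5)²·(12-(36/5))²·((36/5)+2·12)/(120·12·2000) = 25272/390625 m
Load 2 — applied couple M₀=9 kN·m at a=3 m (b=L-a=9):
  y_2 = (R_Ax³/6 - M_Ax²/2 - M₀(x-a)²/2)/EI  [x>a] with R_A=27/32, M_A=-27/16 = ((27/32)·(36/5)³/6 - (-27/16)·(36/5)²/2 - 9·((36/5)-3)²/2)/2000 = 1053/125000 m
Load 3 — uniform load w=5 kN/m over full span:
  y_3 = -wx²(L-x)²/(24EI) = -5·(36/5)²·(12-(36/5))²/(24·2000) = -1944/15625 m
Load 4 — point force P=18 kN at a=6 m (b=L-a=6):
  y_4 = -Pa²(L-x)²(3bL-(3b+a)(L-x))/(6L³EI)  [x>a] = -18·6²·(12-(36/5))²·(3·6·12-(3·6+6)·(12-(36/5)))/(6·12³·2000) = -1134/15625 m
Superposition: y = Σ y_i = -387099/3125000 m ≈ -0.123872 m

y(36/5) = -387099/3125000 m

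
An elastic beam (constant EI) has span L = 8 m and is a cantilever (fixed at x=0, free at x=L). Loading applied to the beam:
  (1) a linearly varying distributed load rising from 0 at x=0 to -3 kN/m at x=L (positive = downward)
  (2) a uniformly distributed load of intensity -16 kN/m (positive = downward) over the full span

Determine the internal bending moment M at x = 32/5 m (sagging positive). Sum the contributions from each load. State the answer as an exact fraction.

Load 1 — triangular load w₀=-3 kN/m (0→w₀ over full span):
  M_1 = w₀Lx/2 - w₀L²/3 - w₀x³/(6L) = (-3)·8·(32/5)/2 - (-3)·8²/3 - (-3)·(32/5)³/(6·8) = 448/125 kN·m
Load 2 — uniform load w=-16 kN/m over full span:
  M_2 = -w(L-x)²/2 = -(-16)·(8-(32/5))²/2 = 512/25 kN·m
Superposition: M = Σ M_i = 3008/125 kN·m ≈ 24.064000 kN·m

M(32/5) = 3008/125 kN·m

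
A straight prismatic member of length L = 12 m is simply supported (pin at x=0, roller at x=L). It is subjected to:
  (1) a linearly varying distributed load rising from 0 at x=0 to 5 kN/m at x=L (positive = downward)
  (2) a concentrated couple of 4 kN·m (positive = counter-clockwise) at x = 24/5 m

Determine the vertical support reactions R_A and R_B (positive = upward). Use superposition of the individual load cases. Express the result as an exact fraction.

Load 1 — triangular load w₀=5 kN/m (0→w₀ over full span):
  R_A = w₀L/6 = 5·12/6 = 10 kN
  R_B = w₀L/3 = 5·12/3 = 20 kN
Load 2 — applied couple M₀=4 kN·m at a=24/5 m (b=L-a=36/5):
  R_A = M₀/L = 4/12 = 1/3 kN
  R_B = -M₀/L = -4/12 = -1/3 kN
Superposition: R_A = 31/3 kN, R_B = 59/3 kN

R_A = 31/3 kN, R_B = 59/3 kN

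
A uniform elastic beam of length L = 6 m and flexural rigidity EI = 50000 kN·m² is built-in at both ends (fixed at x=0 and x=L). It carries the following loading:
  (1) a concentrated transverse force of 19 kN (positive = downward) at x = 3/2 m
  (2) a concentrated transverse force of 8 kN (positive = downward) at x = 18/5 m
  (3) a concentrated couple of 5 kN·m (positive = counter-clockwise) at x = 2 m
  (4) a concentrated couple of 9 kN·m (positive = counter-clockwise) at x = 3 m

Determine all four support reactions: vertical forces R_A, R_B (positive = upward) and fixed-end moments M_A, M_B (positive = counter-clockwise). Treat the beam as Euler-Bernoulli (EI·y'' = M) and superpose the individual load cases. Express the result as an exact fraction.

Load 1 — point force P=19 kN at a=3/2 m (b=L-a=9/2):
  R_A = Pb²(3a+b)/L³ = 19·(9/2)²·(3·(3/2)+(9/2))/6³ = 513/32 kN
  M_A = Pab²/L² = 19·(3/2)·(9/2)²/6² = 513/32 kN·m
  R_B = Pa²(a+3b)/L³ = 19·(3/2)²·((3/2)+3·(9/2))/6³ = 95/32 kN
  M_B = -Pa²b/L² = -19·(3/2)²·(9/2)/6² = -171/32 kN·m
Load 2 — point force P=8 kN at a=18/5 m (b=L-a=12/5):
  R_A = Pb²(3a+b)/L³ = 8·(12/5)²·(3·(18/5)+(12/5))/6³ = 352/125 kN
  M_A = Pab²/L² = 8·(18/5)·(12/5)²/6² = 576/125 kN·m
  R_B = Pa²(a+3b)/L³ = 8·(18/5)²·((18/5)+3·(12/5))/6³ = 648/125 kN
  M_B = -Pa²b/L² = -8·(18/5)²·(12/5)/6² = -864/125 kN·m
Load 3 — applied couple M₀=5 kN·m at a=2 m (b=L-a=4):
  R_A = 6M₀ab/L³ = 6·5·2·4/6³ = 10/9 kN
  M_A = M₀b(2a-b)/L² = 5·4·(2·2-4)/6² = 0 kN·m
  R_B = -6M₀ab/L³ = -6·5·2·4/6³ = -10/9 kN
  M_B = M₀a(2b-a)/L² = 5·2·(2·4-2)/6² = 5/3 kN·m
Load 4 — applied couple M₀=9 kN·m at a=3 m (b=L-a=3):
  R_A = 6M₀ab/L³ = 6·9·3·3/6³ = 9/4 kN
  M_A = M₀b(2a-b)/L² = 9·3·(2·3-3)/6² = 9/4 kN·m
  R_B = -6M₀ab/L³ = -6·9·3·3/6³ = -9/4 kN
  M_B = M₀a(2b-a)/L² = 9·3·(2·3-3)/6² = 9/4 kN·m
Superposition: R_A = 799501/36000 kN, M_A = 91557/4000 kN·m, R_B = 172499/36000 kN, M_B = -100069/12000 kN·m

R_A = 799501/36000 kN, M_A = 91557/4000 kN·m, R_B = 172499/36000 kN, M_B = -100069/12000 kN·m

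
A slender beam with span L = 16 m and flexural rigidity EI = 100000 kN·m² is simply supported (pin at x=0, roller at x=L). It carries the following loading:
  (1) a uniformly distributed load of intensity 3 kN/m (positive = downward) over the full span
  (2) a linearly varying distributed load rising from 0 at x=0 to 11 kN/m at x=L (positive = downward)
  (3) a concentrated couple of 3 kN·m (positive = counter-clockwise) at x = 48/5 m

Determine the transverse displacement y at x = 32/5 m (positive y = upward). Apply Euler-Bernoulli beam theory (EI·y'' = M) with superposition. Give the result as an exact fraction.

Load 1 — uniform load w=3 kN/m over full span:
  y_1 = -wx(L³-2Lx²+x³)/(24EI) = -3·(32/5)·(16³-2·16·(32/5)²+(32/5)³)/(24·100000) = -47616/1953125 m
Load 2 — triangular load w₀=11 kN/m (0→w₀ over full span):
  y_2 = -w₀x(7L⁴-10L²x²+3x⁴)/(360LEI) = -11·(32/5)·(7·16⁴-10·16²·(32/5)²+3·(32/5)⁴)/(360·16·100000) = -6426112/146484375 m
Load 3 — applied couple M₀=3 kN·m at a=48/5 m (b=L-a=32/5):
  y_3 = (M₀x³/(6L)+C₁x)/EI  [x≤a] with C₁=M₀(3b²-L²)/(6L)=-104/25 = (3·(32/5)³/(6·16)+(-104/25)·(32/5))/100000 = -72/390625 m
Superposition: y = Σ y_i = -10024312/146484375 m ≈ -0.068433 m

y(32/5) = -10024312/146484375 m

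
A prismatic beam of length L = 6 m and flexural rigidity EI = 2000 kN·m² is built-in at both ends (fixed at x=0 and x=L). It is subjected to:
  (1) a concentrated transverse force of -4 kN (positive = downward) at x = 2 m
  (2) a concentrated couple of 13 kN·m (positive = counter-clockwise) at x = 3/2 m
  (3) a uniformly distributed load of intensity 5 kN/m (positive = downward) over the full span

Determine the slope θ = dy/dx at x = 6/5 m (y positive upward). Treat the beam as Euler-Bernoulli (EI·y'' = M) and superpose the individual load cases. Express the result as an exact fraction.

Load 1 — point force P=-4 kN at a=2 m (b=L-a=4):
  θ_1 = -Pb²x(2aL-(3a+b)x)/(2L³EI)  [x≤a] = -(-4)·4²·(6/5)·(2·2·6-(3·2+4)·(6/5))/(2·6³·2000) = 2/1875 rad
Load 2 — applied couple M₀=13 kN·m at a=3/2 m (b=L-a=9/2):
  θ_2 = (R_Ax²/2 - M_Ax)/EI  [x≤a] with R_A=39/16, M_A=-39/16 = ((39/16)·(6/5)²/2 - (-39/16)·(6/5))/2000 = 117/50000 rad
Load 3 — uniform load w=5 kN/m over full span:
  θ_3 = -wx(L-x)(L-2x)/(12EI) = -5·(6/5)·(6-(6/5))·(6-2·(6/5))/(12·2000) = -27/6250 rad
Superposition: θ = Σ θ_i = -137/150000 rad ≈ -0.000913 rad

θ(6/5) = -137/150000 rad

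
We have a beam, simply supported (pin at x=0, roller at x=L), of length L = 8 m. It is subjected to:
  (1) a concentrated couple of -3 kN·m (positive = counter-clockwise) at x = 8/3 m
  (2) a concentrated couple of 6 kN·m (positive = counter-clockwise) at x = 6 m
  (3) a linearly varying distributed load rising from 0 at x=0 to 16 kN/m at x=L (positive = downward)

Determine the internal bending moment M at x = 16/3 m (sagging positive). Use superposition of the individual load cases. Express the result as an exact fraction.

Load 1 — applied couple M₀=-3 kN·m at a=8/3 m (b=L-a=16/3):
  M_1 = M₀x/L - M₀  [x>a] = (-3)·(16/3)/8 - (-3) = 1 kN·m
Load 2 — applied couple M₀=6 kN·m at a=6 m (b=L-a=2):
  M_2 = M₀x/L  [x≤a] = 6·(16/3)/8 = 4 kN·m
Load 3 — triangular load w₀=16 kN/m (0→w₀ over full span):
  M_3 = w₀Lx/6 - w₀x³/(6L) = 16·8·(16/3)/6 - 16·(16/3)³/(6·8) = 5120/81 kN·m
Superposition: M = Σ M_i = 5525/81 kN·m ≈ 68.209877 kN·m

M(16/3) = 5525/81 kN·m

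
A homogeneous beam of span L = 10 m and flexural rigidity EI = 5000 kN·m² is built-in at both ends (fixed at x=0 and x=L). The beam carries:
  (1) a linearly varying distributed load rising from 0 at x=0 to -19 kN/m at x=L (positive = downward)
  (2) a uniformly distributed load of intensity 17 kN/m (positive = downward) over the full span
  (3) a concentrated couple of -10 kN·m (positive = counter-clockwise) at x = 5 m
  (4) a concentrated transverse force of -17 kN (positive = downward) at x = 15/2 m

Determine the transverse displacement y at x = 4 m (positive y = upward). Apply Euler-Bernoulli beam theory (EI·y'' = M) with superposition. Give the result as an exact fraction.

y(4) = -44911/1500000 m

Load 1 — triangular load w₀=-19 kN/m (0→w₀ over full span):
  y_1 = -w₀x²(L-x)²(x+2L)/(120LEI) = -(-19)·4²·(10-4)²·(4+2·10)/(120·10·5000) = 684/15625 m
Load 2 — uniform load w=17 kN/m over full span:
  y_2 = -wx²(L-x)²/(24EI) = -17·4²·(10-4)²/(24·5000) = -51/625 m
Load 3 — applied couple M₀=-10 kN·m at a=5 m (b=L-a=5):
  y_3 = (R_Ax³/6 - M_Ax²/2)/EI  [x≤a] with R_A=-3/2, M_A=-5/2 = ((-3/2)·4³/6 - (-5/2)·4²/2)/5000 = 1/1250 m
Load 4 — point force P=-17 kN at a=15/2 m (b=L-a=5/2):
  y_4 = -Pb²x²(3aL-(3a+b)x)/(6L³EI)  [x≤a] = -(-17)·(5/2)²·4²·(3·(15/2)·10-(3·(15/2)+(5/2))·4)/(6·10³·5000) = 17/2400 m
Superposition: y = Σ y_i = -44911/1500000 m ≈ -0.029941 m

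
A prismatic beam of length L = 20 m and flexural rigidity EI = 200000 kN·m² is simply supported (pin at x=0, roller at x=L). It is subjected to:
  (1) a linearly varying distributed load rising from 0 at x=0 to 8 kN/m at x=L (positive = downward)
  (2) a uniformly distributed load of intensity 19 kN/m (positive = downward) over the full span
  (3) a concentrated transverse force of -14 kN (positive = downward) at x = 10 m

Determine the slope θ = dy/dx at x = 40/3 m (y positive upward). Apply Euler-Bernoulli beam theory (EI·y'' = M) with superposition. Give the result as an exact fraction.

Load 1 — triangular load w₀=8 kN/m (0→w₀ over full span):
  θ_1 = -w₀(7L⁴-30L²x²+15x⁴)/(360LEI) = -8·(7·20⁴-30·20²·(40/3)²+15·(40/3)⁴)/(360·20·200000) = 91/30375 rad
Load 2 — uniform load w=19 kN/m over full span:
  θ_2 = -w(L³-6Lx²+4x³)/(24EI) = -19·(20³-6·20·(40/3)²+4·(40/3)³)/(24·200000) = 247/16200 rad
Load 3 — point force P=-14 kN at a=10 m (b=L-a=10):
  θ_3 = -Pa(2L²-6Lx+3x²+a²)/(6LEI)  [x>a] = -(-14)·10·(2·20²-6·20·(40/3)+3·(40/3)²+10²)/(6·20·200000) = -7/7200 rad
Superposition: θ = Σ θ_i = 16787/972000 rad ≈ 0.017271 rad

θ(40/3) = 16787/972000 rad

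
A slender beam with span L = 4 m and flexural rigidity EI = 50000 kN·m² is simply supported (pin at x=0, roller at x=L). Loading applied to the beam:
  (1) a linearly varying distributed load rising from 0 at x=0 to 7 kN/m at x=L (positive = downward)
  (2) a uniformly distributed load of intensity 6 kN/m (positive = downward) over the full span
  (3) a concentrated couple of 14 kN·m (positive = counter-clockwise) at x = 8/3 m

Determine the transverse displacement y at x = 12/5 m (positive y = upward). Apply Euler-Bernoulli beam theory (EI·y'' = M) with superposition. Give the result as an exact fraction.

Load 1 — triangular load w₀=7 kN/m (0→w₀ over full span):
  y_1 = -w₀x(7L⁴-10L²x²+3x⁴)/(360LEI) = -7·(12/5)·(7·4⁴-10·4²·(12/5)²+3·(12/5)⁴)/(360·4·50000) = -33152/146484375 m
Load 2 — uniform load w=6 kN/m over full span:
  y_2 = -wx(L³-2Lx²+x³)/(24EI) = -6·(12/5)·(4³-2·4·(12/5)²+(12/5)³)/(24·50000) = -744/1953125 m
Load 3 — applied couple M₀=14 kN·m at a=8/3 m (b=L-a=4/3):
  y_3 = (M₀x³/(6L)+C₁x)/EI  [x≤a] with C₁=M₀(3b²-L²)/(6L)=-56/9 = (14·(12/5)³/(6·4)+(-56/9)·(12/5))/50000 = -161/1171875 m
Superposition: y = Σ y_i = -36359/48828125 m ≈ -0.000745 m

y(12/5) = -36359/48828125 m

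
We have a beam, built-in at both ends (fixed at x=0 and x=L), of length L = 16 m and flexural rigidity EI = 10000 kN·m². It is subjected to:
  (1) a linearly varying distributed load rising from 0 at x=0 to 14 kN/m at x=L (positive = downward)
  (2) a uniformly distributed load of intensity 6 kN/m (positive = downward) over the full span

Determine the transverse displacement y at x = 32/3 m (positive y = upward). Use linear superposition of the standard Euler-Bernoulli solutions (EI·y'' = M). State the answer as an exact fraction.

y(32/3) = -413696/2278125 m

Load 1 — triangular load w₀=14 kN/m (0→w₀ over full span):
  y_1 = -w₀x²(L-x)²(x+2L)/(120LEI) = -14·(32/3)²·(16-(32/3))²·((32/3)+2·16)/(120·16·10000) = -229376/2278125 m
Load 2 — uniform load w=6 kN/m over full span:
  y_2 = -wx²(L-x)²/(24EI) = -6·(32/3)²·(16-(32/3))²/(24·10000) = -4096/50625 m
Superposition: y = Σ y_i = -413696/2278125 m ≈ -0.181595 m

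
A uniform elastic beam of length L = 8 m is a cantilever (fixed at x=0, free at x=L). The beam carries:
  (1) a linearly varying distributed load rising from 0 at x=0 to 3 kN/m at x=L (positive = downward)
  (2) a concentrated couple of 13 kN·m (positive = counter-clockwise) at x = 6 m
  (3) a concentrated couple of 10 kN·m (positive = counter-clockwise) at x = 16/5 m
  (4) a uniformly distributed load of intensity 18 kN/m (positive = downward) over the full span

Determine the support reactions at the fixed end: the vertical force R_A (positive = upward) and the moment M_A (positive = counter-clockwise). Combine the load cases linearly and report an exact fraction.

Load 1 — triangular load w₀=3 kN/m (0→w₀ over full span):
  R_A = w₀L/2 = 3·8/2 = 12 kN
  M_A = w₀L²/3 = 3·8²/3 = 64 kN·m
Load 2 — applied couple M₀=13 kN·m at a=6 m (b=L-a=2):
  R_A = 0 kN
  M_A = -M₀ = -13 kN·m
Load 3 — applied couple M₀=10 kN·m at a=16/5 m (b=L-a=24/5):
  R_A = 0 kN
  M_A = -M₀ = -10 kN·m
Load 4 — uniform load w=18 kN/m over full span:
  R_A = wL = 18·8 = 144 kN
  M_A = wL²/2 = 18·8²/2 = 576 kN·m
Superposition: R_A = 156 kN, M_A = 617 kN·m

R_A = 156 kN, M_A = 617 kN·m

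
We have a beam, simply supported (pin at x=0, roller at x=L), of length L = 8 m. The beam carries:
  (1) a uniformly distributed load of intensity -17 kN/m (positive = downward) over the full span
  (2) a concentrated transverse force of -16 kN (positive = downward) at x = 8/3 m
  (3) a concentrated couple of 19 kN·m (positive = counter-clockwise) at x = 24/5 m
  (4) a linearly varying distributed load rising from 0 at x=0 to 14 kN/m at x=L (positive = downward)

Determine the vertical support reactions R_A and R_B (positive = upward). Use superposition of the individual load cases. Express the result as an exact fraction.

R_A = -461/8 kN, R_B = -307/8 kN

Load 1 — uniform load w=-17 kN/m over full span:
  R_A = wL/2 = (-17)·8/2 = -68 kN
  R_B = wL/2 = (-17)·8/2 = -68 kN
Load 2 — point force P=-16 kN at a=8/3 m (b=L-a=16/3):
  R_A = Pb/L = (-16)·(16/3)/8 = -32/3 kN
  R_B = Pa/L = (-16)·(8/3)/8 = -16/3 kN
Load 3 — applied couple M₀=19 kN·m at a=24/5 m (b=L-a=16/5):
  R_A = M₀/L = 19/8 kN
  R_B = -M₀/L = -19/8 kN
Load 4 — triangular load w₀=14 kN/m (0→w₀ over full span):
  R_A = w₀L/6 = 14·8/6 = 56/3 kN
  R_B = w₀L/3 = 14·8/3 = 112/3 kN
Superposition: R_A = -461/8 kN, R_B = -307/8 kN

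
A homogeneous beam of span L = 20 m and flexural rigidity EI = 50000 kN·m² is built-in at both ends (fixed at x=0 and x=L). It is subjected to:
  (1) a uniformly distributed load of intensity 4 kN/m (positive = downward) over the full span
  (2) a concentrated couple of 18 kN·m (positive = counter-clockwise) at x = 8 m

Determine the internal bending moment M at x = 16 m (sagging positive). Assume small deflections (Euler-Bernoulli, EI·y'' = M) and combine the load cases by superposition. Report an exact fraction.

Load 1 — uniform load w=4 kN/m over full span:
  M_1 = wLx/2 - wL²/12 - wx²/2 = 4·20·16/2 - 4·20²/12 - 4·16²/2 = -16/3 kN·m
Load 2 — applied couple M₀=18 kN·m at a=8 m (b=L-a=12):
  M_2 = R_Ax - M_A - M₀  [x>a] with R_A=162/125, M_A=54/25 = (162/125)·16 - (54/25) - 18 = 72/125 kN·m
Superposition: M = Σ M_i = -1784/375 kN·m ≈ -4.757333 kN·m

M(16) = -1784/375 kN·m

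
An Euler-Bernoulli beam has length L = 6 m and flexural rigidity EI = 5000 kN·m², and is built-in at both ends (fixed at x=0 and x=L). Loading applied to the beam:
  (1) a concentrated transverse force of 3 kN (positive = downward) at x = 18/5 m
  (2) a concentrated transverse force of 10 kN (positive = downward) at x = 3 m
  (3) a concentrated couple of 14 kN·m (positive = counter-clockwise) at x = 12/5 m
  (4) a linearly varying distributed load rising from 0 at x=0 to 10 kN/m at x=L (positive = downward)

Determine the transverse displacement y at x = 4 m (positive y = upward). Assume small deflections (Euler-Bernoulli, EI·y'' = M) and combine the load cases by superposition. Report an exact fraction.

y(4) = -23251/5625000 m

Load 1 — point force P=3 kN at a=18/5 m (b=L-a=12/5):
  y_1 = -Pa²(L-x)²(3bL-(3b+a)(L-x))/(6L³EI)  [x>a] = -3·(18/5)²·(6-4)²·(3·(12/5)·6-(3·(12/5)+(18/5))·(6-4))/(6·6³·5000) = -81/156250 m
Load 2 — point force P=10 kN at a=3 m (b=L-a=3):
  y_2 = -Pa²(L-x)²(3bL-(3b+a)(L-x))/(6L³EI)  [x>a] = -10·3²·(6-4)²·(3·3·6-(3·3+3)·(6-4))/(6·6³·5000) = -1/600 m
Load 3 — applied couple M₀=14 kN·m at a=12/5 m (b=L-a=18/5):
  y_3 = (R_Ax³/6 - M_Ax²/2 - M₀(x-a)²/2)/EI  [x>a] with R_A=84/25, M_A=42/25 = ((84/25)·4³/6 - (42/25)·4²/2 - 14·(4-(12/5))²/2)/5000 = 14/15625 m
Load 4 — triangular load w₀=10 kN/m (0→w₀ over full span):
  y_4 = -w₀x²(L-x)²(x+2L)/(120LEI) = -10·4²·(6-4)²·(4+2·6)/(120·6·5000) = -16/5625 m
Superposition: y = Σ y_i = -23251/5625000 m ≈ -0.004134 m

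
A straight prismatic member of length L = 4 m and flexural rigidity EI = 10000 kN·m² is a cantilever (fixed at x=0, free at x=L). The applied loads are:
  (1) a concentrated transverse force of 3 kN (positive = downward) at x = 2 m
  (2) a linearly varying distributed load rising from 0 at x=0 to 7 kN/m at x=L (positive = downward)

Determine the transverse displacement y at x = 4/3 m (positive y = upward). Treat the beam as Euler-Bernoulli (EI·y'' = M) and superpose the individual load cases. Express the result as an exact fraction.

Load 1 — point force P=3 kN at a=2 m (b=L-a=2):
  y_1 = -Px²(3a-x)/(6EI)  [x≤a] = -3·(4/3)²·(3·2-(4/3))/(6·10000) = -7/16875 m
Load 2 — triangular load w₀=7 kN/m (0→w₀ over full span):
  y_2 = (w₀Lx³/12-w₀L²x²/6-w₀x⁵/(120L))/EI = (7·4·(4/3)³/12-7·4²·(4/3)²/6-7·(4/3)⁵/(120·4))/10000 = -6314/2278125 m
Superposition: y = Σ y_i = -7259/2278125 m ≈ -0.003186 m

y(4/3) = -7259/2278125 m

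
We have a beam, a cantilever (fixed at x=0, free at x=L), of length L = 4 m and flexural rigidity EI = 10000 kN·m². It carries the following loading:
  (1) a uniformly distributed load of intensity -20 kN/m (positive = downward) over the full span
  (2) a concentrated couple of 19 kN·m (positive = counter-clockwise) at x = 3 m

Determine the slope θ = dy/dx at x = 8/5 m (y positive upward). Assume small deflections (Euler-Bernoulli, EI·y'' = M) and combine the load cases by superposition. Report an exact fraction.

θ(8/5) = 1853/93750 rad

Load 1 — uniform load w=-20 kN/m over full span:
  θ_1 = -wx(x²-3Lx+3L²)/(6EI) = -(-20)·(8/5)·((8/5)²-3·4·(8/5)+3·4²)/(6·10000) = 784/46875 rad
Load 2 — applied couple M₀=19 kN·m at a=3 m (b=L-a=1):
  θ_2 = M₀x/EI  [x≤a] = 19·(8/5)/10000 = 19/6250 rad
Superposition: θ = Σ θ_i = 1853/93750 rad ≈ 0.019765 rad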